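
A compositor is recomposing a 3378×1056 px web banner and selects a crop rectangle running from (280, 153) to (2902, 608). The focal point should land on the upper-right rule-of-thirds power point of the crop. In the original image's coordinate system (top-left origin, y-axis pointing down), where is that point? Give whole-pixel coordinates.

Crop width = 2902 − 280 = 2622 px; one third is 874.00 px.
Crop height = 608 − 153 = 455 px; one third is 151.67 px.
The upper-right point is two-thirds across and one-third down within the crop:
x = 280 + 2 × 874.00 ≈ 2028; y = 153 + 1 × 151.67 ≈ 305.

(2028, 305)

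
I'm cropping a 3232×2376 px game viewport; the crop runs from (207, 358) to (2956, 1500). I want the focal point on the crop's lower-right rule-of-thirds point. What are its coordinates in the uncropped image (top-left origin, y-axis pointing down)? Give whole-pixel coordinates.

(2040, 1119)

Crop width = 2956 − 207 = 2749 px; one third is 916.33 px.
Crop height = 1500 − 358 = 1142 px; one third is 380.67 px.
The lower-right point is two-thirds across and two-thirds down within the crop:
x = 207 + 2 × 916.33 ≈ 2040; y = 358 + 2 × 380.67 ≈ 1119.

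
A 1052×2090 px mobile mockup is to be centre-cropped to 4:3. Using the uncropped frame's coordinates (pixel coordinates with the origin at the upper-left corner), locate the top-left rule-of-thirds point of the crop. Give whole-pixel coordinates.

(351, 914)

1052/2090 < 4/3, so the 4:3 crop keeps the full width 1052 and trims height to 1052 × 3/4 = 789.00 px.
Top offset = (2090 − 789.00)/2 = 650.50 px; left offset = 0.
Top-left is one-third across and one-third down within the crop:
x = 0.00 + 1 × 1052.00/3 ≈ 351; y = 650.50 + 1 × 789.00/3 ≈ 914.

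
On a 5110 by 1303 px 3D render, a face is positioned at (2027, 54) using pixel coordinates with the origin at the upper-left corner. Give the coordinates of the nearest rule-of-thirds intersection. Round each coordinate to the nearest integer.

Third lines: x ∈ {1703, 3407}, y ∈ {434, 869}.
2027 is closer to x = 1703; 54 is closer to y = 434.
So the nearest intersection is the upper-left power point.

(1703, 434)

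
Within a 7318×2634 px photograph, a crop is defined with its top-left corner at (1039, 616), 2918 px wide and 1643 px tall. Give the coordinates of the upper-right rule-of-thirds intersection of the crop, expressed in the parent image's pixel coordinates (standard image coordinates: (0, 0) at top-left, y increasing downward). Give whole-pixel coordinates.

One third of the crop width 2918 is 972.67 px.
One third of the crop height 1643 is 547.67 px.
The upper-right point is two-thirds across and one-third down within the crop:
x = 1039 + 2 × 972.67 ≈ 2984; y = 616 + 1 × 547.67 ≈ 1164.

(2984, 1164)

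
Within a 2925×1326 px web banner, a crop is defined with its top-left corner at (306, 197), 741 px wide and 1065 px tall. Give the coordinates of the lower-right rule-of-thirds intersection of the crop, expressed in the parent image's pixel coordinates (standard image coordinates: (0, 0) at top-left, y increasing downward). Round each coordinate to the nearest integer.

x = 800 px, y = 907 px

One third of the crop width 741 is 247.00 px.
One third of the crop height 1065 is 355.00 px.
The lower-right point is two-thirds across and two-thirds down within the crop:
x = 306 + 2 × 247.00 ≈ 800; y = 197 + 2 × 355.00 ≈ 907.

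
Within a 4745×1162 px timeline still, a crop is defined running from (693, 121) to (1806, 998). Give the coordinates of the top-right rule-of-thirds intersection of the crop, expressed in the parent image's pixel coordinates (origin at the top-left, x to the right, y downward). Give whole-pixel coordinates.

Crop width = 1806 − 693 = 1113 px; one third is 371.00 px.
Crop height = 998 − 121 = 877 px; one third is 292.33 px.
The top-right point is two-thirds across and one-third down within the crop:
x = 693 + 2 × 371.00 ≈ 1435; y = 121 + 1 × 292.33 ≈ 413.

x = 1435 px, y = 413 px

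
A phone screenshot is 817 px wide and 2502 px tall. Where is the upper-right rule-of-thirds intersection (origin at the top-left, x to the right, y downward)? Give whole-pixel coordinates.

(545, 834)

The upper-right point sits two-thirds of the way across and one-third of the way down.
x = 2 × 817/3 ≈ 545; y = 1 × 2502/3 ≈ 834.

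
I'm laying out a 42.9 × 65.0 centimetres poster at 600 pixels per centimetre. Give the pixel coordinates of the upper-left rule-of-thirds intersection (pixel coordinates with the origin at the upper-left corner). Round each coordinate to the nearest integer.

(8580, 13000)

In pixels the canvas is 42.9 × 600 = 25740 wide and 65.0 × 600 = 39000 tall.
The upper-left point is one-third across and one-third down:
x = 1 × 25740/3 ≈ 8580; y = 1 × 39000/3 ≈ 13000.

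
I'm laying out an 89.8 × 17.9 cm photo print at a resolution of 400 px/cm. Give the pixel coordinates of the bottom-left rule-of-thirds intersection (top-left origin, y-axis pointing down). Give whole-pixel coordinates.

x = 11973 px, y = 4773 px

In pixels the canvas is 89.8 × 400 = 35920 wide and 17.9 × 400 = 7160 tall.
The bottom-left point is one-third across and two-thirds down:
x = 1 × 35920/3 ≈ 11973; y = 2 × 7160/3 ≈ 4773.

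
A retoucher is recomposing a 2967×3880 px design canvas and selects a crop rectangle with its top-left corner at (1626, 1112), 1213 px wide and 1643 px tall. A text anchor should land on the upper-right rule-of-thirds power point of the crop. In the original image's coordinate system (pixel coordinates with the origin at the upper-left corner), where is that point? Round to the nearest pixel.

(2435, 1660)

One third of the crop width 1213 is 404.33 px.
One third of the crop height 1643 is 547.67 px.
The upper-right point is two-thirds across and one-third down within the crop:
x = 1626 + 2 × 404.33 ≈ 2435; y = 1112 + 1 × 547.67 ≈ 1660.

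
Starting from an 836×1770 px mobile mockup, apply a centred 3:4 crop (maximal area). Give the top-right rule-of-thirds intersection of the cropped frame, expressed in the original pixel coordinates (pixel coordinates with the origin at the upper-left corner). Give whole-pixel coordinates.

(557, 699)

836/1770 < 3/4, so the 3:4 crop keeps the full width 836 and trims height to 836 × 4/3 = 1114.67 px.
Top offset = (1770 − 1114.67)/2 = 327.67 px; left offset = 0.
Top-right is two-thirds across and one-third down within the crop:
x = 0.00 + 2 × 836.00/3 ≈ 557; y = 327.67 + 1 × 1114.67/3 ≈ 699.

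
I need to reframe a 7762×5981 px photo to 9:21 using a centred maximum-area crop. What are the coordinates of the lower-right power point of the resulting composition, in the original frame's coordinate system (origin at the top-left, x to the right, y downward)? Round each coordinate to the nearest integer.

x = 4308 px, y = 3987 px

7762/5981 > 9/21, so the 9:21 crop keeps the full height 5981 and trims width to 5981 × 9/21 = 2563.29 px.
Left offset = (7762 − 2563.29)/2 = 2599.36 px; top offset = 0.
Lower-right is two-thirds across and two-thirds down within the crop:
x = 2599.36 + 2 × 2563.29/3 ≈ 4308; y = 0.00 + 2 × 5981.00/3 ≈ 3987.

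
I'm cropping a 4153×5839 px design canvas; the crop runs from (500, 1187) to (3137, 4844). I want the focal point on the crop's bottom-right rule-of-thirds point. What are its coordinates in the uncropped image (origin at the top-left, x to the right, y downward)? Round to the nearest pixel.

(2258, 3625)

Crop width = 3137 − 500 = 2637 px; one third is 879.00 px.
Crop height = 4844 − 1187 = 3657 px; one third is 1219.00 px.
The bottom-right point is two-thirds across and two-thirds down within the crop:
x = 500 + 2 × 879.00 ≈ 2258; y = 1187 + 2 × 1219.00 ≈ 3625.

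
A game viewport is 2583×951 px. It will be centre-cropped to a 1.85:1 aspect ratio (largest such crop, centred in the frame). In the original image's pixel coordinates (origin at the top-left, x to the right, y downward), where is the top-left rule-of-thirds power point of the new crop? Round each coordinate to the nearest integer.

(998, 317)

2583/951 > 1.85/1, so the 1.85:1 crop keeps the full height 951 and trims width to 951 × 1.85/1 = 1759.35 px.
Left offset = (2583 − 1759.35)/2 = 411.82 px; top offset = 0.
Top-left is one-third across and one-third down within the crop:
x = 411.82 + 1 × 1759.35/3 ≈ 998; y = 0.00 + 1 × 951.00/3 ≈ 317.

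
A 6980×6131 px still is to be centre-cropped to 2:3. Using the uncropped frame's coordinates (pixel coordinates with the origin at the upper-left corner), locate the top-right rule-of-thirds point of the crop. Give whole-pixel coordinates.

(4171, 2044)

6980/6131 > 2/3, so the 2:3 crop keeps the full height 6131 and trims width to 6131 × 2/3 = 4087.33 px.
Left offset = (6980 − 4087.33)/2 = 1446.33 px; top offset = 0.
Top-right is two-thirds across and one-third down within the crop:
x = 1446.33 + 2 × 4087.33/3 ≈ 4171; y = 0.00 + 1 × 6131.00/3 ≈ 2044.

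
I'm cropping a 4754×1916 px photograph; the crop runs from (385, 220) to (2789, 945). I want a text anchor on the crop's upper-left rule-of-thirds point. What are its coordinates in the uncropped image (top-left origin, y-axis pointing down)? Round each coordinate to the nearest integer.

x = 1186 px, y = 462 px

Crop width = 2789 − 385 = 2404 px; one third is 801.33 px.
Crop height = 945 − 220 = 725 px; one third is 241.67 px.
The upper-left point is one-third across and one-third down within the crop:
x = 385 + 1 × 801.33 ≈ 1186; y = 220 + 1 × 241.67 ≈ 462.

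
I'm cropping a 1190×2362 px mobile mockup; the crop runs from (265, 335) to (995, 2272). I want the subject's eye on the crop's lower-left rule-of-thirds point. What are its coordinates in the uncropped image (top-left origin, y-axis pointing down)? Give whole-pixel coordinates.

Crop width = 995 − 265 = 730 px; one third is 243.33 px.
Crop height = 2272 − 335 = 1937 px; one third is 645.67 px.
The lower-left point is one-third across and two-thirds down within the crop:
x = 265 + 1 × 243.33 ≈ 508; y = 335 + 2 × 645.67 ≈ 1626.

(508, 1626)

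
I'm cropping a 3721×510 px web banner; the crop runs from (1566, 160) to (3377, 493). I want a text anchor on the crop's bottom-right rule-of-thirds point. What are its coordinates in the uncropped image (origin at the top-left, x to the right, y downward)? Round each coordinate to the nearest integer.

x = 2773 px, y = 382 px

Crop width = 3377 − 1566 = 1811 px; one third is 603.67 px.
Crop height = 493 − 160 = 333 px; one third is 111.00 px.
The bottom-right point is two-thirds across and two-thirds down within the crop:
x = 1566 + 2 × 603.67 ≈ 2773; y = 160 + 2 × 111.00 ≈ 382.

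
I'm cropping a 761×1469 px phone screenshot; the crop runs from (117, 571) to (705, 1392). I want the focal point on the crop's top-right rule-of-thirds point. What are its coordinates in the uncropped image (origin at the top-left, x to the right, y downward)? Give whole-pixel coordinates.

Crop width = 705 − 117 = 588 px; one third is 196.00 px.
Crop height = 1392 − 571 = 821 px; one third is 273.67 px.
The top-right point is two-thirds across and one-third down within the crop:
x = 117 + 2 × 196.00 ≈ 509; y = 571 + 1 × 273.67 ≈ 845.

(509, 845)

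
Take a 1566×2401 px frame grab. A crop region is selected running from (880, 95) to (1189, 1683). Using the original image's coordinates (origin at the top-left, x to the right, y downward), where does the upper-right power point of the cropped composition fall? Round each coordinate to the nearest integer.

Crop width = 1189 − 880 = 309 px; one third is 103.00 px.
Crop height = 1683 − 95 = 1588 px; one third is 529.33 px.
The upper-right point is two-thirds across and one-third down within the crop:
x = 880 + 2 × 103.00 ≈ 1086; y = 95 + 1 × 529.33 ≈ 624.

(1086, 624)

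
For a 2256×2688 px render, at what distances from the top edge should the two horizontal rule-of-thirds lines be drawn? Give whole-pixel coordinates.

896 px and 1792 px

2688 / 3 = 896, so the horizontal lines sit at one and two thirds of 2688.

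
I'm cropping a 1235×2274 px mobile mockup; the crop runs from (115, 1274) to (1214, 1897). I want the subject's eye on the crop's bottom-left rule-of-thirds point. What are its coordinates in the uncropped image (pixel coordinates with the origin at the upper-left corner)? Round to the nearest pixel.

x = 481 px, y = 1689 px

Crop width = 1214 − 115 = 1099 px; one third is 366.33 px.
Crop height = 1897 − 1274 = 623 px; one third is 207.67 px.
The bottom-left point is one-third across and two-thirds down within the crop:
x = 115 + 1 × 366.33 ≈ 481; y = 1274 + 2 × 207.67 ≈ 1689.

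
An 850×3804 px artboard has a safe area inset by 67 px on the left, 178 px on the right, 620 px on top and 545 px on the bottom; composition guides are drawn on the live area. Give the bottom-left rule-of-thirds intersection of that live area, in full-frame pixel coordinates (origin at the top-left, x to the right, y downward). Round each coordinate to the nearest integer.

(269, 2379)

Content width = 850 − 67 − 178 = 605 px; content height = 3804 − 620 − 545 = 2639 px.
Bottom-left is one-third across and two-thirds down within the live area.
x = 67 + 1 × 605/3 = 67 + 201.67 ≈ 269
y = 620 + 2 × 2639/3 = 620 + 1759.33 ≈ 2379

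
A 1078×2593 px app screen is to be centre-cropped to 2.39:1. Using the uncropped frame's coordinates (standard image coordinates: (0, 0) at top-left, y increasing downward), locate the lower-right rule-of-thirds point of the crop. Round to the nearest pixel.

x = 719 px, y = 1372 px

1078/2593 < 2.39/1, so the 2.39:1 crop keeps the full width 1078 and trims height to 1078 × 1/2.39 = 451.05 px.
Top offset = (2593 − 451.05)/2 = 1070.98 px; left offset = 0.
Lower-right is two-thirds across and two-thirds down within the crop:
x = 0.00 + 2 × 1078.00/3 ≈ 719; y = 1070.98 + 2 × 451.05/3 ≈ 1372.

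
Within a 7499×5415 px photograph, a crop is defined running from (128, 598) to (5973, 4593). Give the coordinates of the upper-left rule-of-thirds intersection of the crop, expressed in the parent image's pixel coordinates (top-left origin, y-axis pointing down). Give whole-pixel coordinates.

(2076, 1930)

Crop width = 5973 − 128 = 5845 px; one third is 1948.33 px.
Crop height = 4593 − 598 = 3995 px; one third is 1331.67 px.
The upper-left point is one-third across and one-third down within the crop:
x = 128 + 1 × 1948.33 ≈ 2076; y = 598 + 1 × 1331.67 ≈ 1930.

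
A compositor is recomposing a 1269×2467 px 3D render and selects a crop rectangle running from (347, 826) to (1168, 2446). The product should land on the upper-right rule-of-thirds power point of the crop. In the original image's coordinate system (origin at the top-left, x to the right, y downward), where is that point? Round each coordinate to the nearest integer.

x = 894 px, y = 1366 px

Crop width = 1168 − 347 = 821 px; one third is 273.67 px.
Crop height = 2446 − 826 = 1620 px; one third is 540.00 px.
The upper-right point is two-thirds across and one-third down within the crop:
x = 347 + 2 × 273.67 ≈ 894; y = 826 + 1 × 540.00 ≈ 1366.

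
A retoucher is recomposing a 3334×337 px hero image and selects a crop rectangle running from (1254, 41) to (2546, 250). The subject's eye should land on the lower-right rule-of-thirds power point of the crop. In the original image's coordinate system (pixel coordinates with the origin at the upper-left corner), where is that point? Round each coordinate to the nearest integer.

Crop width = 2546 − 1254 = 1292 px; one third is 430.67 px.
Crop height = 250 − 41 = 209 px; one third is 69.67 px.
The lower-right point is two-thirds across and two-thirds down within the crop:
x = 1254 + 2 × 430.67 ≈ 2115; y = 41 + 2 × 69.67 ≈ 180.

x = 2115 px, y = 180 px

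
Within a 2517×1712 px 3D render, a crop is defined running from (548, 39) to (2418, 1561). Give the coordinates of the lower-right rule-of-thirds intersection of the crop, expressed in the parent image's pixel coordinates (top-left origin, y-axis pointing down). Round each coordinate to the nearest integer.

Crop width = 2418 − 548 = 1870 px; one third is 623.33 px.
Crop height = 1561 − 39 = 1522 px; one third is 507.33 px.
The lower-right point is two-thirds across and two-thirds down within the crop:
x = 548 + 2 × 623.33 ≈ 1795; y = 39 + 2 × 507.33 ≈ 1054.

x = 1795 px, y = 1054 px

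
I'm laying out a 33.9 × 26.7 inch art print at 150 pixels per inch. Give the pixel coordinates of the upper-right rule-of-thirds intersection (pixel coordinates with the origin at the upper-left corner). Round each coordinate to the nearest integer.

x = 3390 px, y = 1335 px

In pixels the canvas is 33.9 × 150 = 5085 wide and 26.7 × 150 = 4005 tall.
The upper-right point is two-thirds across and one-third down:
x = 2 × 5085/3 ≈ 3390; y = 1 × 4005/3 ≈ 1335.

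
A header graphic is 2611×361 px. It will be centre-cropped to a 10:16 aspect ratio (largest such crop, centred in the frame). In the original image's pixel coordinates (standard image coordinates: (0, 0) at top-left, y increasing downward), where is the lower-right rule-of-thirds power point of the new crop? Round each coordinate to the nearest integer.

(1343, 241)

2611/361 > 10/16, so the 10:16 crop keeps the full height 361 and trims width to 361 × 10/16 = 225.62 px.
Left offset = (2611 − 225.62)/2 = 1192.69 px; top offset = 0.
Lower-right is two-thirds across and two-thirds down within the crop:
x = 1192.69 + 2 × 225.62/3 ≈ 1343; y = 0.00 + 2 × 361.00/3 ≈ 241.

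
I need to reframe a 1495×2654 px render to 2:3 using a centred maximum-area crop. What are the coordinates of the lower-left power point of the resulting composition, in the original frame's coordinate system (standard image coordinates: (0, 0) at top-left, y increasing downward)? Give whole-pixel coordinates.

(498, 1701)

1495/2654 < 2/3, so the 2:3 crop keeps the full width 1495 and trims height to 1495 × 3/2 = 2242.50 px.
Top offset = (2654 − 2242.50)/2 = 205.75 px; left offset = 0.
Lower-left is one-third across and two-thirds down within the crop:
x = 0.00 + 1 × 1495.00/3 ≈ 498; y = 205.75 + 2 × 2242.50/3 ≈ 1701.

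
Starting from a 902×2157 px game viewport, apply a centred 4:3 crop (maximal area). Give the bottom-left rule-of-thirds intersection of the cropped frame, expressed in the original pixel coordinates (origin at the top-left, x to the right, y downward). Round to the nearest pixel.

(301, 1191)

902/2157 < 4/3, so the 4:3 crop keeps the full width 902 and trims height to 902 × 3/4 = 676.50 px.
Top offset = (2157 − 676.50)/2 = 740.25 px; left offset = 0.
Bottom-left is one-third across and two-thirds down within the crop:
x = 0.00 + 1 × 902.00/3 ≈ 301; y = 740.25 + 2 × 676.50/3 ≈ 1191.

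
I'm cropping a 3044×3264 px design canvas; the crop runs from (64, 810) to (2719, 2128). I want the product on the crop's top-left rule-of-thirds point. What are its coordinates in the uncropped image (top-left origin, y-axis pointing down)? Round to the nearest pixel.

Crop width = 2719 − 64 = 2655 px; one third is 885.00 px.
Crop height = 2128 − 810 = 1318 px; one third is 439.33 px.
The top-left point is one-third across and one-third down within the crop:
x = 64 + 1 × 885.00 ≈ 949; y = 810 + 1 × 439.33 ≈ 1249.

(949, 1249)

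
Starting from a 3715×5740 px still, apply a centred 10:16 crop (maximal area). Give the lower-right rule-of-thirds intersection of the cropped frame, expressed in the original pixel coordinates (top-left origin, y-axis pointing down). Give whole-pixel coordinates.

3715/5740 > 10/16, so the 10:16 crop keeps the full height 5740 and trims width to 5740 × 10/16 = 3587.50 px.
Left offset = (3715 − 3587.50)/2 = 63.75 px; top offset = 0.
Lower-right is two-thirds across and two-thirds down within the crop:
x = 63.75 + 2 × 3587.50/3 ≈ 2455; y = 0.00 + 2 × 5740.00/3 ≈ 3827.

(2455, 3827)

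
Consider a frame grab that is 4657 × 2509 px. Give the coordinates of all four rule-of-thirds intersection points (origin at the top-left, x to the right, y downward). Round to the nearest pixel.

(1552, 836), (3105, 836), (1552, 1673), (3105, 1673)

One third of 4657 is 1552.33; one third of 2509 is 836.33.
Vertical third lines at x = 1552 and x = 3105; horizontal third lines at y = 836 and y = 1673.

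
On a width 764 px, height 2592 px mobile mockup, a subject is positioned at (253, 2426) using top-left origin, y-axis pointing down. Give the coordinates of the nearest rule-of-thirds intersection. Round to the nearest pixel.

x = 255 px, y = 1728 px

Third lines: x ∈ {255, 509}, y ∈ {864, 1728}.
253 is closer to x = 255; 2426 is closer to y = 1728.
So the nearest intersection is the lower-left power point.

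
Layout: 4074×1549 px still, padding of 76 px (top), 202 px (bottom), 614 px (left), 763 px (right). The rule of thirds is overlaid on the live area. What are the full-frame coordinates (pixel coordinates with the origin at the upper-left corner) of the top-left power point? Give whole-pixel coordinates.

x = 1513 px, y = 500 px

Content width = 4074 − 614 − 763 = 2697 px; content height = 1549 − 76 − 202 = 1271 px.
Top-left is one-third across and one-third down within the live area.
x = 614 + 1 × 2697/3 = 614 + 899.00 ≈ 1513
y = 76 + 1 × 1271/3 = 76 + 423.67 ≈ 500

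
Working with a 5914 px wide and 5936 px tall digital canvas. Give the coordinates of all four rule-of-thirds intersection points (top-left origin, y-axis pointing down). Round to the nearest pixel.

(1971, 1979), (3943, 1979), (1971, 3957), (3943, 3957)

One third of 5914 is 1971.33; one third of 5936 is 1978.67.
Vertical third lines at x = 1971 and x = 3943; horizontal third lines at y = 1979 and y = 3957.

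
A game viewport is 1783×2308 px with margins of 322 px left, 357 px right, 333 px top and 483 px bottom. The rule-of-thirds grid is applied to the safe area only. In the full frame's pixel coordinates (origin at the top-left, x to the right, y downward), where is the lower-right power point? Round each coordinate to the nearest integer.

Content width = 1783 − 322 − 357 = 1104 px; content height = 2308 − 333 − 483 = 1492 px.
Lower-right is two-thirds across and two-thirds down within the safe area.
x = 322 + 2 × 1104/3 = 322 + 736.00 ≈ 1058
y = 333 + 2 × 1492/3 = 333 + 994.67 ≈ 1328

x = 1058 px, y = 1328 px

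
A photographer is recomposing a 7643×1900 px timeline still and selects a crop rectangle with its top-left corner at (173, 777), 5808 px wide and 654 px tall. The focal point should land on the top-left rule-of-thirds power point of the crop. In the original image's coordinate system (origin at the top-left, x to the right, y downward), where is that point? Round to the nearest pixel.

(2109, 995)

One third of the crop width 5808 is 1936.00 px.
One third of the crop height 654 is 218.00 px.
The top-left point is one-third across and one-third down within the crop:
x = 173 + 1 × 1936.00 ≈ 2109; y = 777 + 1 × 218.00 ≈ 995.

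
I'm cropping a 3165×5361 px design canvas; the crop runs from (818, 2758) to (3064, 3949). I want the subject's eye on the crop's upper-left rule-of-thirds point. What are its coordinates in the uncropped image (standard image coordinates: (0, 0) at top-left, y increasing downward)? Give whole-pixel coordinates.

Crop width = 3064 − 818 = 2246 px; one third is 748.67 px.
Crop height = 3949 − 2758 = 1191 px; one third is 397.00 px.
The upper-left point is one-third across and one-third down within the crop:
x = 818 + 1 × 748.67 ≈ 1567; y = 2758 + 1 × 397.00 ≈ 3155.

x = 1567 px, y = 3155 px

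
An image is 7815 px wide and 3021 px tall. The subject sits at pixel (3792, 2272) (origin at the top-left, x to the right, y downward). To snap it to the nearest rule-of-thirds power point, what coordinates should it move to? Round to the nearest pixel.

Third lines: x ∈ {2605, 5210}, y ∈ {1007, 2014}.
3792 is closer to x = 2605; 2272 is closer to y = 2014.
So the nearest intersection is the lower-left power point.

(2605, 2014)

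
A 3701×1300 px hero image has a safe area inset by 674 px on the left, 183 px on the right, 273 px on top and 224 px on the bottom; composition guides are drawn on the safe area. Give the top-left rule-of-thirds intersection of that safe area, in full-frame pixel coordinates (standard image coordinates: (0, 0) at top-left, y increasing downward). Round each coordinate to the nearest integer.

Content width = 3701 − 674 − 183 = 2844 px; content height = 1300 − 273 − 224 = 803 px.
Top-left is one-third across and one-third down within the safe area.
x = 674 + 1 × 2844/3 = 674 + 948.00 ≈ 1622
y = 273 + 1 × 803/3 = 273 + 267.67 ≈ 541

x = 1622 px, y = 541 px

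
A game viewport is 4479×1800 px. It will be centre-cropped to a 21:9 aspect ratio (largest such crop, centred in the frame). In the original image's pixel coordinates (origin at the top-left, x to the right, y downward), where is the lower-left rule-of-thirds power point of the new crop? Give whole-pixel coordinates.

4479/1800 > 21/9, so the 21:9 crop keeps the full height 1800 and trims width to 1800 × 21/9 = 4200.00 px.
Left offset = (4479 − 4200.00)/2 = 139.50 px; top offset = 0.
Lower-left is one-third across and two-thirds down within the crop:
x = 139.50 + 1 × 4200.00/3 ≈ 1540; y = 0.00 + 2 × 1800.00/3 ≈ 1200.

x = 1540 px, y = 1200 px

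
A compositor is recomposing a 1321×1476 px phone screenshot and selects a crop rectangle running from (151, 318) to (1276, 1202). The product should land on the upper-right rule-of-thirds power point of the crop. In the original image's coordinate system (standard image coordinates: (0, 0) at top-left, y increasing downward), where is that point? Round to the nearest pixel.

Crop width = 1276 − 151 = 1125 px; one third is 375.00 px.
Crop height = 1202 − 318 = 884 px; one third is 294.67 px.
The upper-right point is two-thirds across and one-third down within the crop:
x = 151 + 2 × 375.00 ≈ 901; y = 318 + 1 × 294.67 ≈ 613.

x = 901 px, y = 613 px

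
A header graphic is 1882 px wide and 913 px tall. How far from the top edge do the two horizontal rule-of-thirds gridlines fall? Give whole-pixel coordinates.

913 / 3 = 304.33, so the horizontal lines sit at one and two thirds of 913.

y = 304 px and y = 609 px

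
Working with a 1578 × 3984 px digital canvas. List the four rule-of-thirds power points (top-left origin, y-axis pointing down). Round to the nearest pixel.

(526, 1328), (1052, 1328), (526, 2656), (1052, 2656)

One third of 1578 is 526; one third of 3984 is 1328.
Vertical third lines at x = 526 and x = 1052; horizontal third lines at y = 1328 and y = 2656.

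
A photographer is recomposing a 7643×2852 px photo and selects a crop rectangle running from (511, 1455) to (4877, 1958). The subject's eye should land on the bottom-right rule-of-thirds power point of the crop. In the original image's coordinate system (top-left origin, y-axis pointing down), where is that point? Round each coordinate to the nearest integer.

(3422, 1790)

Crop width = 4877 − 511 = 4366 px; one third is 1455.33 px.
Crop height = 1958 − 1455 = 503 px; one third is 167.67 px.
The bottom-right point is two-thirds across and two-thirds down within the crop:
x = 511 + 2 × 1455.33 ≈ 3422; y = 1455 + 2 × 167.67 ≈ 1790.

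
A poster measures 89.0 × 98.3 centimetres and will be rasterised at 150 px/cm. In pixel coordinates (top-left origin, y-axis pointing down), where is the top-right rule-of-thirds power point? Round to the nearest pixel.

x = 8900 px, y = 4915 px

In pixels the canvas is 89.0 × 150 = 13350 wide and 98.3 × 150 = 14745 tall.
The top-right point is two-thirds across and one-third down:
x = 2 × 13350/3 ≈ 8900; y = 1 × 14745/3 ≈ 4915.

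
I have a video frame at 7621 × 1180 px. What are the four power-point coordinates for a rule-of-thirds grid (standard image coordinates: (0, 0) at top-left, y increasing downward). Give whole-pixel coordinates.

(2540, 393), (5081, 393), (2540, 787), (5081, 787)

One third of 7621 is 2540.33; one third of 1180 is 393.33.
Vertical third lines at x = 2540 and x = 5081; horizontal third lines at y = 393 and y = 787.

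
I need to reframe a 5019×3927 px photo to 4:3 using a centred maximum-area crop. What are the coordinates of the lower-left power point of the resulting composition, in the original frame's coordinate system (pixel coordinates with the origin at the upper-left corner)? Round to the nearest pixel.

5019/3927 < 4/3, so the 4:3 crop keeps the full width 5019 and trims height to 5019 × 3/4 = 3764.25 px.
Top offset = (3927 − 3764.25)/2 = 81.38 px; left offset = 0.
Lower-left is one-third across and two-thirds down within the crop:
x = 0.00 + 1 × 5019.00/3 ≈ 1673; y = 81.38 + 2 × 3764.25/3 ≈ 2591.

x = 1673 px, y = 2591 px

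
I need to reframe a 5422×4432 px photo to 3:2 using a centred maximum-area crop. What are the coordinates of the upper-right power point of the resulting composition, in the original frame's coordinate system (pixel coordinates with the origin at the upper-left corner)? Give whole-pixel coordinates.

5422/4432 < 3/2, so the 3:2 crop keeps the full width 5422 and trims height to 5422 × 2/3 = 3614.67 px.
Top offset = (4432 − 3614.67)/2 = 408.67 px; left offset = 0.
Upper-right is two-thirds across and one-third down within the crop:
x = 0.00 + 2 × 5422.00/3 ≈ 3615; y = 408.67 + 1 × 3614.67/3 ≈ 1614.

x = 3615 px, y = 1614 px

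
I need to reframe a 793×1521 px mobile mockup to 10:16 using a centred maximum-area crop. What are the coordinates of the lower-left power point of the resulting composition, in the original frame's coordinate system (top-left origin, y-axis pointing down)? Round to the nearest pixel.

793/1521 < 10/16, so the 10:16 crop keeps the full width 793 and trims height to 793 × 16/10 = 1268.80 px.
Top offset = (1521 − 1268.80)/2 = 126.10 px; left offset = 0.
Lower-left is one-third across and two-thirds down within the crop:
x = 0.00 + 1 × 793.00/3 ≈ 264; y = 126.10 + 2 × 1268.80/3 ≈ 972.

x = 264 px, y = 972 px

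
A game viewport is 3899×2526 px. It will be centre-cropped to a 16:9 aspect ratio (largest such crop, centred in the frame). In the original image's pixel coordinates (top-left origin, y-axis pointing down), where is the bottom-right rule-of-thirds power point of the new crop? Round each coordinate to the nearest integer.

3899/2526 < 16/9, so the 16:9 crop keeps the full width 3899 and trims height to 3899 × 9/16 = 2193.19 px.
Top offset = (2526 − 2193.19)/2 = 166.41 px; left offset = 0.
Bottom-right is two-thirds across and two-thirds down within the crop:
x = 0.00 + 2 × 3899.00/3 ≈ 2599; y = 166.41 + 2 × 2193.19/3 ≈ 1629.

x = 2599 px, y = 1629 px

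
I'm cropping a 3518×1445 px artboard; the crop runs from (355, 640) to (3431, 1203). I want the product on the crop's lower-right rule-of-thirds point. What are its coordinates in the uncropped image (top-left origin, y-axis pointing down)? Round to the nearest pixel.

x = 2406 px, y = 1015 px

Crop width = 3431 − 355 = 3076 px; one third is 1025.33 px.
Crop height = 1203 − 640 = 563 px; one third is 187.67 px.
The lower-right point is two-thirds across and two-thirds down within the crop:
x = 355 + 2 × 1025.33 ≈ 2406; y = 640 + 2 × 187.67 ≈ 1015.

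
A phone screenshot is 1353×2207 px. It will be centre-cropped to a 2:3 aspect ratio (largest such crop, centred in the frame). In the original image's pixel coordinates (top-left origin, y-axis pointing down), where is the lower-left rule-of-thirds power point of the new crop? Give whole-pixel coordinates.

x = 451 px, y = 1442 px

1353/2207 < 2/3, so the 2:3 crop keeps the full width 1353 and trims height to 1353 × 3/2 = 2029.50 px.
Top offset = (2207 − 2029.50)/2 = 88.75 px; left offset = 0.
Lower-left is one-third across and two-thirds down within the crop:
x = 0.00 + 1 × 1353.00/3 ≈ 451; y = 88.75 + 2 × 2029.50/3 ≈ 1442.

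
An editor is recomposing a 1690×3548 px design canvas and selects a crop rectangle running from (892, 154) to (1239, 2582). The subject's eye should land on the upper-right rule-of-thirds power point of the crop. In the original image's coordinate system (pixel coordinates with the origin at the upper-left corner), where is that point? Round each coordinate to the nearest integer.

(1123, 963)

Crop width = 1239 − 892 = 347 px; one third is 115.67 px.
Crop height = 2582 − 154 = 2428 px; one third is 809.33 px.
The upper-right point is two-thirds across and one-third down within the crop:
x = 892 + 2 × 115.67 ≈ 1123; y = 154 + 1 × 809.33 ≈ 963.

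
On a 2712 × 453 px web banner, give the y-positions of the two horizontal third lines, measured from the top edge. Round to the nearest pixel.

453 / 3 = 151, so the horizontal lines sit at one and two thirds of 453.

y = 151 px and y = 302 px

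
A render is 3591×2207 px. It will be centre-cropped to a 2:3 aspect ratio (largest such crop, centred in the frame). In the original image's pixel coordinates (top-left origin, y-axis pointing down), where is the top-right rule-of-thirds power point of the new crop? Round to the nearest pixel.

3591/2207 > 2/3, so the 2:3 crop keeps the full height 2207 and trims width to 2207 × 2/3 = 1471.33 px.
Left offset = (3591 − 1471.33)/2 = 1059.83 px; top offset = 0.
Top-right is two-thirds across and one-third down within the crop:
x = 1059.83 + 2 × 1471.33/3 ≈ 2041; y = 0.00 + 1 × 2207.00/3 ≈ 736.

x = 2041 px, y = 736 px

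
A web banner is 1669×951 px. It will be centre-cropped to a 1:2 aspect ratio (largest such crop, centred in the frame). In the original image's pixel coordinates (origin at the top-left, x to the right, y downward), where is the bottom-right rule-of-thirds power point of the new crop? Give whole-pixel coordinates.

(914, 634)

1669/951 > 1/2, so the 1:2 crop keeps the full height 951 and trims width to 951 × 1/2 = 475.50 px.
Left offset = (1669 − 475.50)/2 = 596.75 px; top offset = 0.
Bottom-right is two-thirds across and two-thirds down within the crop:
x = 596.75 + 2 × 475.50/3 ≈ 914; y = 0.00 + 2 × 951.00/3 ≈ 634.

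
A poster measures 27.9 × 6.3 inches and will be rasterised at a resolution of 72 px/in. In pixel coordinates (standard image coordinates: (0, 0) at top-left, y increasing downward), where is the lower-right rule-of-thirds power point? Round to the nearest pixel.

x = 1339 px, y = 302 px

In pixels the canvas is 27.9 × 72 = 2008.8 wide and 6.3 × 72 = 453.6 tall.
The lower-right point is two-thirds across and two-thirds down:
x = 2 × 2008.8/3 ≈ 1339; y = 2 × 453.6/3 ≈ 302.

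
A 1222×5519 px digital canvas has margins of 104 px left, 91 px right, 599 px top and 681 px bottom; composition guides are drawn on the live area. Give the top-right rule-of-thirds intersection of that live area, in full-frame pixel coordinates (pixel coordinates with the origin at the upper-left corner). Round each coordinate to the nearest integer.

Content width = 1222 − 104 − 91 = 1027 px; content height = 5519 − 599 − 681 = 4239 px.
Top-right is two-thirds across and one-third down within the live area.
x = 104 + 2 × 1027/3 = 104 + 684.67 ≈ 789
y = 599 + 1 × 4239/3 = 599 + 1413.00 ≈ 2012

x = 789 px, y = 2012 px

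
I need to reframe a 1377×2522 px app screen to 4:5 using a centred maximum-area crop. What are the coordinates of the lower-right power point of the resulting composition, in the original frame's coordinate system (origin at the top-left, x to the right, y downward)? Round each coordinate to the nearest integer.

1377/2522 < 4/5, so the 4:5 crop keeps the full width 1377 and trims height to 1377 × 5/4 = 1721.25 px.
Top offset = (2522 − 1721.25)/2 = 400.38 px; left offset = 0.
Lower-right is two-thirds across and two-thirds down within the crop:
x = 0.00 + 2 × 1377.00/3 ≈ 918; y = 400.38 + 2 × 1721.25/3 ≈ 1548.

(918, 1548)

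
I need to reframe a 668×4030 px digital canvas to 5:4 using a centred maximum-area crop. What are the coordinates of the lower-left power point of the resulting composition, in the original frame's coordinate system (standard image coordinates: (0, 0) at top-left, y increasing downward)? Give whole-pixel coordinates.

668/4030 < 5/4, so the 5:4 crop keeps the full width 668 and trims height to 668 × 4/5 = 534.40 px.
Top offset = (4030 − 534.40)/2 = 1747.80 px; left offset = 0.
Lower-left is one-third across and two-thirds down within the crop:
x = 0.00 + 1 × 668.00/3 ≈ 223; y = 1747.80 + 2 × 534.40/3 ≈ 2104.

x = 223 px, y = 2104 px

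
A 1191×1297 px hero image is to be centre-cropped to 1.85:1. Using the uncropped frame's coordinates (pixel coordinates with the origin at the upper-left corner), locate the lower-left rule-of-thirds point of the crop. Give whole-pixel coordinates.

1191/1297 < 1.85/1, so the 1.85:1 crop keeps the full width 1191 and trims height to 1191 × 1/1.85 = 643.78 px.
Top offset = (1297 − 643.78)/2 = 326.61 px; left offset = 0.
Lower-left is one-third across and two-thirds down within the crop:
x = 0.00 + 1 × 1191.00/3 ≈ 397; y = 326.61 + 2 × 643.78/3 ≈ 756.

x = 397 px, y = 756 px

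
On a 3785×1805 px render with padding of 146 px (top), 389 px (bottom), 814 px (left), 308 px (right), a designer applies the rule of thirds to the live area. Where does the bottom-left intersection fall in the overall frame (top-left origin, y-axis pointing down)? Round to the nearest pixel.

(1702, 993)

Content width = 3785 − 814 − 308 = 2663 px; content height = 1805 − 146 − 389 = 1270 px.
Bottom-left is one-third across and two-thirds down within the live area.
x = 814 + 1 × 2663/3 = 814 + 887.67 ≈ 1702
y = 146 + 2 × 1270/3 = 146 + 846.67 ≈ 993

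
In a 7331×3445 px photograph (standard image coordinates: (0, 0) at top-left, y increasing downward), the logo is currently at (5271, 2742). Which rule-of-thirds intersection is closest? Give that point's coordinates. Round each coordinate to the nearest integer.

(4887, 2297)

Third lines: x ∈ {2444, 4887}, y ∈ {1148, 2297}.
5271 is closer to x = 4887; 2742 is closer to y = 2297.
So the nearest intersection is the lower-right power point.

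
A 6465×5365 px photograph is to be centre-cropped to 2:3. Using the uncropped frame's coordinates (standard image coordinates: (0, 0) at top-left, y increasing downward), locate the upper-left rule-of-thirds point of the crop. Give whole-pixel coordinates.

(2636, 1788)

6465/5365 > 2/3, so the 2:3 crop keeps the full height 5365 and trims width to 5365 × 2/3 = 3576.67 px.
Left offset = (6465 − 3576.67)/2 = 1444.17 px; top offset = 0.
Upper-left is one-third across and one-third down within the crop:
x = 1444.17 + 1 × 3576.67/3 ≈ 2636; y = 0.00 + 1 × 5365.00/3 ≈ 1788.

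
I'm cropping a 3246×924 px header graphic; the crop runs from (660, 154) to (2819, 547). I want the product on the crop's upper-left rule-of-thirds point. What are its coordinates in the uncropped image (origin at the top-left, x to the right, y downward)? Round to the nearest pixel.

x = 1380 px, y = 285 px

Crop width = 2819 − 660 = 2159 px; one third is 719.67 px.
Crop height = 547 − 154 = 393 px; one third is 131.00 px.
The upper-left point is one-third across and one-third down within the crop:
x = 660 + 1 × 719.67 ≈ 1380; y = 154 + 1 × 131.00 ≈ 285.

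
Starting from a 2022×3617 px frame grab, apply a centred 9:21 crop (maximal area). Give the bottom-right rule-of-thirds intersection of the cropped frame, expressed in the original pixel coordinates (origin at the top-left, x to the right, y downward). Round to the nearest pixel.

2022/3617 > 9/21, so the 9:21 crop keeps the full height 3617 and trims width to 3617 × 9/21 = 1550.14 px.
Left offset = (2022 − 1550.14)/2 = 235.93 px; top offset = 0.
Bottom-right is two-thirds across and two-thirds down within the crop:
x = 235.93 + 2 × 1550.14/3 ≈ 1269; y = 0.00 + 2 × 3617.00/3 ≈ 2411.

(1269, 2411)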